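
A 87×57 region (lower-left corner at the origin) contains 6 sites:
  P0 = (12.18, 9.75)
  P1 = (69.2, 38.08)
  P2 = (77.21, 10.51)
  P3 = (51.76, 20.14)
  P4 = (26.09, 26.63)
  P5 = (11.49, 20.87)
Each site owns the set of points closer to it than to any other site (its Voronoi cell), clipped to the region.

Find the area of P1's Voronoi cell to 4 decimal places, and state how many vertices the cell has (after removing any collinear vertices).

Area of P1's cell: 1177.8188 (5 vertices)

1. box [0,87]×[0,57]: [(0, 0) (87, 0) (87, 57) (0, 57)]
2. ⊥bis P1·P0 via (40.69,23.915): [(52.572, 0) (87, 0) (87, 57) (24.2519, 57)]  |A|=2769.5175
3. ⊥bis P1·P2 via (73.205,24.295): [(44.6265, 15.992) (87, 28.3029) (87, 57) (24.2519, 57)]  |A|=1894.5846
4. ⊥bis P1·P3 via (60.48,29.11): [(67.2213, 22.5565) (87, 28.3029) (87, 57) (31.7904, 57)]  |A|=1234.5997
5. ⊥bis P1·P4 via (47.645,32.355): [(44.3394, 44.8007) (67.2213, 22.5565) (87, 28.3029) (87, 57) (41.0993, 57)]  |A|=1177.8188
6. ⊥bis P1·P5 via (40.345,29.475): [(44.3394, 44.8007) (67.2213, 22.5565) (87, 28.3029) (87, 57) (41.0993, 57)]  |A|=1177.8188
7. canonical 5-gon: [(44.3394, 44.8007) (67.2213, 22.5565) (87, 28.3029) (87, 57) (41.0993, 57)]
8. shoelace: 1177.8188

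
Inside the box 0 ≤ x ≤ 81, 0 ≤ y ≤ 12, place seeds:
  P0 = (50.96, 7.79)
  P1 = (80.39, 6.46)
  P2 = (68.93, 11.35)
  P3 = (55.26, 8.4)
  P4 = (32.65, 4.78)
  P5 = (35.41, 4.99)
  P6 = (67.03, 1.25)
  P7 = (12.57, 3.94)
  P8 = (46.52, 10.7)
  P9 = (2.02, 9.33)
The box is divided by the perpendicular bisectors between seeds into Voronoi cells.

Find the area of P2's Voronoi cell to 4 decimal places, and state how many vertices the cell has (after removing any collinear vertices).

1. box [0,81]×[0,12]: [(0, 0) (81, 0) (81, 12) (0, 12)]
2. ⊥bis P2·P0 via (59.945,9.57): [(61.8409, 0) (81, 0) (81, 12) (59.4636, 12)]  |A|=244.1731
3. ⊥bis P2·P1 via (74.66,8.905): [(61.8409, 0) (70.8602, 0) (75.9806, 12) (59.4636, 12)]  |A|=153.2182
4. ⊥bis P2·P3 via (62.095,9.875): [(64.226, 0) (70.8602, 0) (75.9806, 12) (61.6364, 12)]  |A|=125.8704
5. ⊥bis P2·P4 via (50.79,8.065): [(64.226, 0) (70.8602, 0) (75.9806, 12) (61.6364, 12)]  |A|=125.8704
6. ⊥bis P2·P5 via (52.17,8.17): [(64.226, 0) (70.8602, 0) (75.9806, 12) (61.6364, 12)]  |A|=125.8704
7. ⊥bis P2·P6 via (67.98,6.3): [(62.6501, 7.3027) (73.1347, 5.3303) (75.9806, 12) (61.6364, 12)]  |A|=71.4609
8. ⊥bis P2·P7 via (40.75,7.645): [(62.6501, 7.3027) (73.1347, 5.3303) (75.9806, 12) (61.6364, 12)]  |A|=71.4609
9. ⊥bis P2·P8 via (57.725,11.025): [(62.6501, 7.3027) (73.1347, 5.3303) (75.9806, 12) (61.6364, 12)]  |A|=71.4609
10. ⊥bis P2·P9 via (35.475,10.34): [(62.6501, 7.3027) (73.1347, 5.3303) (75.9806, 12) (61.6364, 12)]  |A|=71.4609
11. canonical 4-gon: [(62.6501, 7.3027) (73.1347, 5.3303) (75.9806, 12) (61.6364, 12)]
12. shoelace: 71.4609

Area of P2's cell: 71.4609 (4 vertices)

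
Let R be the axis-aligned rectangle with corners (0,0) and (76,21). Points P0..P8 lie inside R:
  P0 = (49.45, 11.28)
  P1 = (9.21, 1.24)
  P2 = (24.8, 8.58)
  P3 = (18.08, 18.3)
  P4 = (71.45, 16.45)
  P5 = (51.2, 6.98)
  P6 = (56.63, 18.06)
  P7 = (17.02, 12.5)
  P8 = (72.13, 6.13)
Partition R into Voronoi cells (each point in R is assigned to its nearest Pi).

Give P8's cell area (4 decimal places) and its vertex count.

Area of P8's cell: 158.1218 (5 vertices)

1. box [0,76]×[0,21]: [(0, 0) (76, 0) (76, 21) (0, 21)]
2. ⊥bis P8·P0 via (60.79,8.705): [(58.8133, 0) (76, 0) (76, 21) (63.5819, 21)]  |A|=310.8505
3. ⊥bis P8·P1 via (40.67,3.685): [(58.8133, 0) (76, 0) (76, 21) (63.5819, 21)]  |A|=310.8505
4. ⊥bis P8·P2 via (48.465,7.355): [(58.8133, 0) (76, 0) (76, 21) (63.5819, 21)]  |A|=310.8505
5. ⊥bis P8·P3 via (45.105,12.215): [(58.8133, 0) (76, 0) (76, 21) (63.5819, 21)]  |A|=310.8505
6. ⊥bis P8·P4 via (71.79,11.29): [(61.2188, 10.5934) (58.8133, 0) (76, 0) (76, 11.5674)]  |A|=176.523
7. ⊥bis P8·P5 via (61.665,6.555): [(61.8306, 10.6338) (61.3988, 0) (76, 0) (76, 11.5674)]  |A|=159.5842
8. ⊥bis P8·P6 via (64.38,12.095): [(63.3314, 10.7327) (61.7513, 8.6797) (61.3988, 0) (76, 0) (76, 11.5674)]  |A|=158.1218
9. ⊥bis P8·P7 via (44.575,9.315): [(63.3314, 10.7327) (61.7513, 8.6797) (61.3988, 0) (76, 0) (76, 11.5674)]  |A|=158.1218
10. canonical 5-gon: [(63.3314, 10.7327) (61.7513, 8.6797) (61.3988, 0) (76, 0) (76, 11.5674)]
11. shoelace: 158.1218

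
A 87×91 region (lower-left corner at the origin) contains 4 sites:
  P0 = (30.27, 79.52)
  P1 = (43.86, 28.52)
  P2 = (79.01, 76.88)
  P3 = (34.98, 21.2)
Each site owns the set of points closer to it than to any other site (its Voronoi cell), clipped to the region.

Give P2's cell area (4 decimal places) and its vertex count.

1. box [0,87]×[0,91]: [(0, 0) (87, 0) (87, 91) (0, 91)]
2. ⊥bis P2·P0 via (54.64,78.2): [(50.4043, 0) (87, 0) (87, 91) (55.3333, 91)]  |A|=3105.9387
3. ⊥bis P2·P1 via (61.435,52.7): [(53.5685, 58.4177) (87, 34.1183) (87, 91) (55.3333, 91)]  |A|=1466.7069
4. ⊥bis P2·P3 via (56.995,49.04): [(53.5685, 58.4177) (87, 34.1183) (87, 91) (55.3333, 91)]  |A|=1466.7069
5. canonical 4-gon: [(53.5685, 58.4177) (87, 34.1183) (87, 91) (55.3333, 91)]
6. shoelace: 1466.7069

Area of P2's cell: 1466.7069 (4 vertices)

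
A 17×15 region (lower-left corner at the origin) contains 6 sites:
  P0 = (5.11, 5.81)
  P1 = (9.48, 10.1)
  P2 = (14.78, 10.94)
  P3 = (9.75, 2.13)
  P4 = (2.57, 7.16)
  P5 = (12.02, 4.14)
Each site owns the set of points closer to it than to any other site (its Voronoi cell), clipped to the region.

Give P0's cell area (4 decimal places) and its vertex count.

1. box [0,17]×[0,15]: [(0, 0) (17, 0) (17, 15) (0, 15)]
2. ⊥bis P0·P1 via (7.295,7.955): [(0, 0) (15.1044, 0) (0.379, 15) (0, 15)]  |A|=116.1251
3. ⊥bis P0·P2 via (9.945,8.375): [(0, 0) (14.388, 0) (13.5457, 1.5878) (0.379, 15) (0, 15)]  |A|=115.5563
4. ⊥bis P0·P3 via (7.43,3.97): [(0, 0) (4.2814, 0) (9.1178, 6.0982) (0.379, 15) (0, 15)]  |A|=83.1249
5. ⊥bis P0·P4 via (3.84,6.485): [(0.3932, 0) (4.2814, 0) (9.1178, 6.0982) (5.5604, 9.7219)]  |A|=38.5101
6. ⊥bis P0·P5 via (8.565,4.975): [(0.3932, 0) (4.2814, 0) (8.7131, 5.5878) (8.892, 6.3282) (5.5604, 9.7219)]  |A|=38.4059
7. canonical 5-gon: [(0.3932, 0) (4.2814, 0) (8.7131, 5.5878) (8.892, 6.3282) (5.5604, 9.7219)]
8. shoelace: 38.4059

Area of P0's cell: 38.4059 (5 vertices)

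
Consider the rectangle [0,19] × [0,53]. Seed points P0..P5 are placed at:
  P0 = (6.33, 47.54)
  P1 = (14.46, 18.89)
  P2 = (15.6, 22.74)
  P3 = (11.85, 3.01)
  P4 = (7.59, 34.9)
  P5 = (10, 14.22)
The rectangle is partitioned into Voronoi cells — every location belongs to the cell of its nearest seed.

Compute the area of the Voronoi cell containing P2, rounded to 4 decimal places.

Area of P2's cell: 103.4872

1. box [0,19]×[0,53]: [(0, 0) (19, 0) (19, 53) (0, 53)]
2. ⊥bis P2·P0 via (10.965,35.14): [(0, 31.0414) (0, 0) (19, 0) (19, 38.1434)]  |A|=657.2555
3. ⊥bis P2·P1 via (15.03,20.815): [(0, 31.0414) (0, 25.2654) (19, 19.6395) (19, 38.1434)]  |A|=230.6589
4. ⊥bis P2·P3 via (13.725,12.875): [(0, 31.0414) (0, 25.2654) (19, 19.6395) (19, 38.1434)]  |A|=230.6589
5. ⊥bis P2·P4 via (11.595,28.82): [(4.2765, 23.9992) (19, 19.6395) (19, 33.6978)]  |A|=103.4941
6. ⊥bis P2·P5 via (12.8,18.48): [(4.3397, 24.0408) (4.5067, 23.931) (19, 19.6395) (19, 33.6978)]  |A|=103.4872
7. canonical 4-gon: [(4.3397, 24.0408) (4.5067, 23.931) (19, 19.6395) (19, 33.6978)]
8. shoelace: 103.4872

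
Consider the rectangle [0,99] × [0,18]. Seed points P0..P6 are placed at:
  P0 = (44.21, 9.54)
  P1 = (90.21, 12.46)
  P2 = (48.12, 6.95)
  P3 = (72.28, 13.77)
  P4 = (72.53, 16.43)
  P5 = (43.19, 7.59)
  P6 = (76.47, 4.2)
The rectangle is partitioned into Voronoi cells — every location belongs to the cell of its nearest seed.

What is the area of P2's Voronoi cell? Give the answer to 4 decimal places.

1. box [0,99]×[0,18]: [(0, 0) (99, 0) (99, 18) (0, 18)]
2. ⊥bis P2·P0 via (46.165,8.245): [(40.7035, 0) (99, 0) (99, 18) (52.6268, 18)]  |A|=942.0279
3. ⊥bis P2·P1 via (69.165,9.705): [(40.7035, 0) (70.4355, 0) (68.0791, 18) (52.6268, 18)]  |A|=406.6592
4. ⊥bis P2·P3 via (60.2,10.36): [(40.7035, 0) (63.1245, 0) (58.0433, 18) (52.6268, 18)]  |A|=250.5383
5. ⊥bis P2·P4 via (60.325,11.69): [(40.7035, 0) (63.1245, 0) (58.4929, 16.4075) (57.8744, 18) (52.6268, 18)]  |A|=250.4038
6. ⊥bis P2·P5 via (45.655,7.27): [(45.6881, 7.5251) (44.7112, 0) (63.1245, 0) (58.4929, 16.4075) (57.8744, 18) (52.6268, 18)]  |A|=235.3245
7. ⊥bis P2·P6 via (62.295,5.575): [(45.6881, 7.5251) (44.7112, 0) (61.7542, 0) (62.1047, 3.6127) (58.4929, 16.4075) (57.8744, 18) (52.6268, 18)]  |A|=232.8493
8. canonical 7-gon: [(45.6881, 7.5251) (44.7112, 0) (61.7542, 0) (62.1047, 3.6127) (58.4929, 16.4075) (57.8744, 18) (52.6268, 18)]
9. shoelace: 232.8493

Area of P2's cell: 232.8493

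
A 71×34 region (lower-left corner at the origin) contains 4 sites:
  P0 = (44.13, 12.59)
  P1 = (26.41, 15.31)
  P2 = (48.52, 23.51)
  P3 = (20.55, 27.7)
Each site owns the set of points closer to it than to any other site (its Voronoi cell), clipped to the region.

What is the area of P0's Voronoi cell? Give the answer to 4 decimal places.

1. box [0,71]×[0,34]: [(0, 0) (71, 0) (71, 34) (0, 34)]
2. ⊥bis P0·P1 via (35.27,13.95): [(33.1287, 0) (71, 0) (71, 34) (38.3477, 34)]  |A|=1198.9022
3. ⊥bis P0·P2 via (46.325,18.05): [(36.5053, 21.9977) (33.1287, 0) (71, 0) (71, 8.1303)]  |A|=556.766
4. ⊥bis P0·P3 via (32.34,20.145): [(36.5053, 21.9977) (33.1287, 0) (71, 0) (71, 8.1303)]  |A|=556.766
5. canonical 4-gon: [(36.5053, 21.9977) (33.1287, 0) (71, 0) (71, 8.1303)]
6. shoelace: 556.766

Area of P0's cell: 556.7660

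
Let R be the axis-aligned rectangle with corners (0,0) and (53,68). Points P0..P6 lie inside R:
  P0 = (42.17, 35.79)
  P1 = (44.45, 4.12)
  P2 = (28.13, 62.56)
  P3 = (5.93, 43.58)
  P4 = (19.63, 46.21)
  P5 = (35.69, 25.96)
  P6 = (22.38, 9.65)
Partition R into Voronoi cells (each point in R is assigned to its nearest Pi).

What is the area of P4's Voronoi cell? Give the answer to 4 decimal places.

1. box [0,53]×[0,68]: [(0, 0) (53, 0) (53, 68) (0, 68)]
2. ⊥bis P4·P0 via (30.9,41): [(0, 0) (11.9461, 0) (43.3818, 68) (0, 68)]  |A|=1881.1503
3. ⊥bis P4·P1 via (32.04,25.165): [(0, 6.2714) (20.4089, 18.3063) (43.3818, 68) (0, 68)]  |A|=1707.8095
4. ⊥bis P4·P2 via (23.88,54.385): [(0, 66.7997) (0, 6.2714) (20.4089, 18.3063) (34.5285, 48.8491)]  |A|=1271.6856
5. ⊥bis P4·P3 via (12.78,44.895): [(9.5256, 61.8475) (18.141, 16.9689) (20.4089, 18.3063) (34.5285, 48.8491)]  |A|=530.2481
6. ⊥bis P4·P5 via (27.66,36.085): [(9.5256, 61.8475) (16.2139, 27.0073) (29.1881, 37.2969) (34.5285, 48.8491)]  |A|=439.5495
7. ⊥bis P4·P6 via (21.005,27.93): [(9.5256, 61.8475) (16.1075, 27.5616) (16.9973, 27.6285) (29.1881, 37.2969) (34.5285, 48.8491)]  |A|=439.2994
8. canonical 5-gon: [(9.5256, 61.8475) (16.1075, 27.5616) (16.9973, 27.6285) (29.1881, 37.2969) (34.5285, 48.8491)]
9. shoelace: 439.2994

Area of P4's cell: 439.2994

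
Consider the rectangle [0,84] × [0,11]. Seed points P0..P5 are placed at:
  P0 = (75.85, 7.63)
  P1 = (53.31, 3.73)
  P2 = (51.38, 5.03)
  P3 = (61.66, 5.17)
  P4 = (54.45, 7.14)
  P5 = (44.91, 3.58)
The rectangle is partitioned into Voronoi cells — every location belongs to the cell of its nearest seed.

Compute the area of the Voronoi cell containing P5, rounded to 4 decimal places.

1. box [0,84]×[0,11]: [(0, 0) (84, 0) (84, 11) (0, 11)]
2. ⊥bis P5·P0 via (60.38,5.605): [(0, 0) (61.1137, 0) (59.6738, 11) (0, 11)]  |A|=664.3312
3. ⊥bis P5·P1 via (49.11,3.655): [(0, 0) (49.1753, 0) (48.9788, 11) (0, 11)]  |A|=539.8476
4. ⊥bis P5·P2 via (48.145,4.305): [(0, 0) (49.1098, 0) (46.6446, 11) (0, 11)]  |A|=526.6491
5. ⊥bis P5·P3 via (53.285,4.375): [(0, 0) (49.1098, 0) (46.6446, 11) (0, 11)]  |A|=526.6491
6. ⊥bis P5·P4 via (49.68,5.36): [(0, 0) (49.1098, 0) (46.6446, 11) (0, 11)]  |A|=526.6491
7. canonical 4-gon: [(0, 0) (49.1098, 0) (46.6446, 11) (0, 11)]
8. shoelace: 526.6491

Area of P5's cell: 526.6491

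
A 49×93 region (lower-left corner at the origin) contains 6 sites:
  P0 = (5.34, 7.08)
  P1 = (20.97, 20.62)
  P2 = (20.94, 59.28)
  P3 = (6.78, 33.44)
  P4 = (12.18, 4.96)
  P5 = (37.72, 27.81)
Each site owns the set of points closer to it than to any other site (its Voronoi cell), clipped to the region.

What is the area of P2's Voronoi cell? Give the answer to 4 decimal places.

Area of P2's cell: 2235.6910

1. box [0,49]×[0,93]: [(0, 0) (49, 0) (49, 93) (0, 93)]
2. ⊥bis P2·P0 via (13.14,33.18): [(0, 37.1069) (49, 22.4632) (49, 93) (0, 93)]  |A|=3097.5322
3. ⊥bis P2·P1 via (20.955,39.95): [(0, 39.9337) (49, 39.9718) (49, 93) (0, 93)]  |A|=2599.3152
4. ⊥bis P2·P3 via (13.86,46.36): [(0, 53.9551) (25.5508, 39.9536) (49, 39.9718) (49, 93) (0, 93)]  |A|=2420.1863
5. ⊥bis P2·P4 via (16.56,32.12): [(0, 53.9551) (25.5508, 39.9536) (49, 39.9718) (49, 93) (0, 93)]  |A|=2420.1863
6. ⊥bis P2·P5 via (29.33,43.545): [(0, 53.9551) (24.0929, 40.7525) (49, 54.0332) (49, 93) (0, 93)]  |A|=2235.691
7. canonical 5-gon: [(0, 53.9551) (24.0929, 40.7525) (49, 54.0332) (49, 93) (0, 93)]
8. shoelace: 2235.691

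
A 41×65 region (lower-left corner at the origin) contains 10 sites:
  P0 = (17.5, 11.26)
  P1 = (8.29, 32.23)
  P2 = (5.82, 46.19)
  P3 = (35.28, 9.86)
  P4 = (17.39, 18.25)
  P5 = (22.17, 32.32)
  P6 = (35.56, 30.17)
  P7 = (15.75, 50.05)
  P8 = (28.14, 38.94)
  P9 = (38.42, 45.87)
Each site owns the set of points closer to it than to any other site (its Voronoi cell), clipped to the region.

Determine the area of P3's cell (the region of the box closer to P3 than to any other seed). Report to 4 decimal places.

1. box [0,41]×[0,65]: [(0, 0) (41, 0) (41, 65) (0, 65)]
2. ⊥bis P3·P0 via (26.39,10.56): [(25.5585, 0) (41, 0) (41, 65) (30.6766, 65)]  |A|=837.3587
3. ⊥bis P3·P1 via (21.785,21.045): [(27.7857, 28.285) (25.5585, 0) (41, 0) (41, 44.2284)]  |A|=510.6055
4. ⊥bis P3·P2 via (20.55,28.025): [(27.7857, 28.285) (25.5585, 0) (41, 0) (41, 44.2284)]  |A|=510.6055
5. ⊥bis P3·P4 via (26.335,14.055): [(39.8153, 42.799) (26.7318, 14.9011) (25.5585, 0) (41, 0) (41, 44.2284)]  |A|=437.7522
6. ⊥bis P3·P5 via (28.725,21.09): [(29.977, 21.8208) (26.7318, 14.9011) (25.5585, 0) (41, 0) (41, 28.255)]  |A|=344.3192
7. ⊥bis P3·P6 via (35.42,20.015): [(29.1705, 20.1012) (26.7318, 14.9011) (25.5585, 0) (41, 0) (41, 19.9381)]  |A|=288.2436
8. ⊥bis P3·P7 via (25.515,29.955): [(29.1705, 20.1012) (26.7318, 14.9011) (25.5585, 0) (41, 0) (41, 19.9381)]  |A|=288.2436
9. ⊥bis P3·P8 via (31.71,24.4): [(29.1705, 20.1012) (26.7318, 14.9011) (25.5585, 0) (41, 0) (41, 19.9381)]  |A|=288.2436
10. ⊥bis P3·P9 via (36.85,27.865): [(29.1705, 20.1012) (26.7318, 14.9011) (25.5585, 0) (41, 0) (41, 19.9381)]  |A|=288.2436
11. canonical 5-gon: [(29.1705, 20.1012) (26.7318, 14.9011) (25.5585, 0) (41, 0) (41, 19.9381)]
12. shoelace: 288.2436

Area of P3's cell: 288.2436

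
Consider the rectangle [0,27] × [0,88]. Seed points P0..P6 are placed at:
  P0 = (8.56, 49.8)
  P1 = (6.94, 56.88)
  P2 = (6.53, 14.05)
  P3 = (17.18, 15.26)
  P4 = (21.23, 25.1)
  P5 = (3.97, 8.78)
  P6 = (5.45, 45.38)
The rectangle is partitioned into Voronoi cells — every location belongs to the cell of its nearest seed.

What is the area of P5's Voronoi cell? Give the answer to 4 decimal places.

Area of P5's cell: 152.6773

1. box [0,27]×[0,88]: [(0, 0) (27, 0) (27, 88) (0, 88)]
2. ⊥bis P5·P0 via (6.265,29.29): [(0, 29.991) (0, 0) (27, 0) (27, 26.9698)]  |A|=768.9716
3. ⊥bis P5·P1 via (5.455,32.83): [(0, 29.991) (0, 0) (27, 0) (27, 26.9698)]  |A|=768.9716
4. ⊥bis P5·P2 via (5.25,11.415): [(0, 13.9653) (0, 0) (27, 0) (27, 0.8495)]  |A|=200.0001
5. ⊥bis P5·P3 via (10.575,12.02): [(12.6304, 7.8298) (0, 13.9653) (0, 0) (16.4713, 0)]  |A|=152.6773
6. ⊥bis P5·P4 via (12.6,16.94): [(12.6304, 7.8298) (0, 13.9653) (0, 0) (16.4713, 0)]  |A|=152.6773
7. ⊥bis P5·P6 via (4.71,27.08): [(12.6304, 7.8298) (0, 13.9653) (0, 0) (16.4713, 0)]  |A|=152.6773
8. canonical 4-gon: [(12.6304, 7.8298) (0, 13.9653) (0, 0) (16.4713, 0)]
9. shoelace: 152.6773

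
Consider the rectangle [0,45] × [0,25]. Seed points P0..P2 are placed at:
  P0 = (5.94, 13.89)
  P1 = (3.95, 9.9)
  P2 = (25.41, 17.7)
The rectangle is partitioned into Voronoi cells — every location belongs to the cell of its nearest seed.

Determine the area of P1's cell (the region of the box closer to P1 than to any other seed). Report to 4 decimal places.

Area of P1's cell: 181.5482

1. box [0,45]×[0,25]: [(0, 0) (45, 0) (45, 25) (0, 25)]
2. ⊥bis P1·P0 via (4.945,11.895): [(0, 14.3613) (0, 0) (28.7948, 0)]  |A|=206.7652
3. ⊥bis P1·P2 via (14.68,13.8): [(17.6812, 5.5429) (0, 14.3613) (0, 0) (19.6958, 0)]  |A|=181.5482
4. canonical 4-gon: [(17.6812, 5.5429) (0, 14.3613) (0, 0) (19.6958, 0)]
5. shoelace: 181.5482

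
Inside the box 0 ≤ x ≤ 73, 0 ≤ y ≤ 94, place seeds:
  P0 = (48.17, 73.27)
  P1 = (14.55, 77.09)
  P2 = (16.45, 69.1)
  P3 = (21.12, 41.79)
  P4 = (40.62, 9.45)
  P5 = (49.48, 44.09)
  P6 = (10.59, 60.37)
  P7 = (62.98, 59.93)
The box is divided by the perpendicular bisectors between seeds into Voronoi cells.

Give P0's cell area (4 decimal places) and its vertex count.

Area of P0's cell: 1095.4599 (7 vertices)

1. box [0,73]×[0,94]: [(0, 0) (73, 0) (73, 94) (0, 94)]
2. ⊥bis P0·P1 via (31.36,75.18): [(22.8178, 0) (73, 0) (73, 94) (33.4984, 94)]  |A|=4215.1378
3. ⊥bis P0·P2 via (32.31,71.185): [(31.5569, 76.9133) (41.6682, 0) (73, 0) (73, 94) (33.4984, 94)]  |A|=3490.2167
4. ⊥bis P0·P3 via (34.645,57.53): [(31.5569, 76.9133) (34.0364, 58.053) (73, 24.5725) (73, 94) (33.4984, 94)]  |A|=2102.0475
5. ⊥bis P0·P4 via (44.395,41.36): [(31.5569, 76.9133) (34.0364, 58.053) (54.911, 40.1159) (73, 37.976) (73, 94) (33.4984, 94)]  |A|=1980.8193
6. ⊥bis P0·P5 via (48.825,58.68): [(31.5569, 76.9133) (34.0364, 58.053) (34.0772, 58.0179) (73, 59.7653) (73, 94) (33.4984, 94)]  |A|=1417.1455
7. ⊥bis P0·P6 via (29.38,66.82): [(31.5569, 76.9133) (34.0364, 58.053) (34.0772, 58.0179) (73, 59.7653) (73, 94) (33.4984, 94)]  |A|=1417.1455
8. ⊥bis P0·P7 via (55.575,66.6): [(31.5569, 76.9133) (34.0364, 58.053) (34.0772, 58.0179) (48.4249, 58.662) (73, 85.9451) (73, 94) (33.4984, 94)]  |A|=1095.4599
9. canonical 7-gon: [(31.5569, 76.9133) (34.0364, 58.053) (34.0772, 58.0179) (48.4249, 58.662) (73, 85.9451) (73, 94) (33.4984, 94)]
10. shoelace: 1095.4599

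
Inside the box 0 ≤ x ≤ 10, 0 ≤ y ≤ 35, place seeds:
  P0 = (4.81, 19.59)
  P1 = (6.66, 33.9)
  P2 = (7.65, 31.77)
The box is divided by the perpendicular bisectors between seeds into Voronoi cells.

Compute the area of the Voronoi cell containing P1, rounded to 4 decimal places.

1. box [0,10]×[0,35]: [(0, 0) (10, 0) (10, 35) (0, 35)]
2. ⊥bis P1·P0 via (5.735,26.745): [(0, 27.4864) (10, 26.1936) (10, 35) (0, 35)]  |A|=81.5998
3. ⊥bis P1·P2 via (7.155,32.835): [(0, 29.5094) (10, 34.1573) (10, 35) (0, 35)]  |A|=31.6662
4. canonical 4-gon: [(0, 29.5094) (10, 34.1573) (10, 35) (0, 35)]
5. shoelace: 31.6662

Area of P1's cell: 31.6662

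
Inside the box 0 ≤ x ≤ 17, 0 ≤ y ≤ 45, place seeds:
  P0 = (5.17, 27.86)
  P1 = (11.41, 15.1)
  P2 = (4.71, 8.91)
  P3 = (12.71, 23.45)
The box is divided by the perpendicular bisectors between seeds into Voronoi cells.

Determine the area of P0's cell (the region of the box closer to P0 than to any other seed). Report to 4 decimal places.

1. box [0,17]×[0,45]: [(0, 0) (17, 0) (17, 45) (0, 45)]
2. ⊥bis P0·P1 via (8.29,21.48): [(0, 17.426) (17, 25.7394) (17, 45) (0, 45)]  |A|=398.0942
3. ⊥bis P0·P2 via (4.94,18.385): [(0, 18.5049) (2.102, 18.4539) (17, 25.7394) (17, 45) (0, 45)]  |A|=396.9602
4. ⊥bis P0·P3 via (8.94,25.655): [(0, 18.5049) (2.102, 18.4539) (5.7803, 20.2527) (17, 39.4356) (17, 45) (0, 45)]  |A|=320.1267
5. canonical 6-gon: [(0, 18.5049) (2.102, 18.4539) (5.7803, 20.2527) (17, 39.4356) (17, 45) (0, 45)]
6. shoelace: 320.1267

Area of P0's cell: 320.1267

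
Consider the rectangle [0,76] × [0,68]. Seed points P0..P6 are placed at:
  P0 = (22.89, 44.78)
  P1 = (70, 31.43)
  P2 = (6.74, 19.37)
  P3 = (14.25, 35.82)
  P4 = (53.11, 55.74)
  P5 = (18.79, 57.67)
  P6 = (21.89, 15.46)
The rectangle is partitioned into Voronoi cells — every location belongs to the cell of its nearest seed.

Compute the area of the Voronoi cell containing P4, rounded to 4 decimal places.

1. box [0,76]×[0,68]: [(0, 0) (76, 0) (76, 68) (0, 68)]
2. ⊥bis P4·P0 via (38,50.26): [(56.228, 0) (76, 0) (76, 68) (31.5662, 68)]  |A|=2182.9989
3. ⊥bis P4·P1 via (61.555,43.585): [(44.6744, 31.8568) (76, 53.621) (76, 68) (31.5662, 68)]  |A|=1028.2065
4. ⊥bis P4·P2 via (29.925,37.555): [(44.6744, 31.8568) (76, 53.621) (76, 68) (31.5662, 68)]  |A|=1028.2065
5. ⊥bis P4·P3 via (33.68,45.78): [(44.6744, 31.8568) (76, 53.621) (76, 68) (31.5662, 68)]  |A|=1028.2065
6. ⊥bis P4·P5 via (35.95,56.705): [(35.9114, 56.0189) (44.6744, 31.8568) (76, 53.621) (76, 68) (36.5852, 68)]  |A|=998.1398
7. ⊥bis P4·P6 via (37.5,35.6): [(35.9114, 56.0189) (44.6744, 31.8568) (76, 53.621) (76, 68) (36.5852, 68)]  |A|=998.1398
8. canonical 5-gon: [(35.9114, 56.0189) (44.6744, 31.8568) (76, 53.621) (76, 68) (36.5852, 68)]
9. shoelace: 998.1398

Area of P4's cell: 998.1398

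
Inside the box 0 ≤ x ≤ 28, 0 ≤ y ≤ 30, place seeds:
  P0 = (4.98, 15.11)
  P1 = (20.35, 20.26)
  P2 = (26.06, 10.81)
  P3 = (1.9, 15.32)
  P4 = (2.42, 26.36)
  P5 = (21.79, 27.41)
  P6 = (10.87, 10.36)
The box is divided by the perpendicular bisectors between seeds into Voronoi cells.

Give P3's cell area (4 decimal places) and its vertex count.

1. box [0,28]×[0,30]: [(0, 0) (28, 0) (28, 30) (0, 30)]
2. ⊥bis P3·P0 via (3.44,15.215): [(0, 0) (2.4026, 0) (4.4481, 30) (0, 30)]  |A|=102.7602
3. ⊥bis P3·P1 via (11.125,17.79): [(0, 0) (2.4026, 0) (4.4481, 30) (0, 30)]  |A|=102.7602
4. ⊥bis P3·P2 via (13.98,13.065): [(0, 0) (2.4026, 0) (4.4481, 30) (0, 30)]  |A|=102.7602
5. ⊥bis P3·P4 via (2.16,20.84): [(0, 20.9417) (0, 0) (2.4026, 0) (3.8182, 20.7619)]  |A|=64.9213
6. ⊥bis P3·P5 via (11.845,21.365): [(0, 20.9417) (0, 0) (2.4026, 0) (3.8182, 20.7619)]  |A|=64.9213
7. ⊥bis P3·P6 via (6.385,12.84): [(0, 20.9417) (0, 1.2929) (2.8411, 6.4309) (3.8182, 20.7619)]  |A|=55.359
8. canonical 4-gon: [(0, 20.9417) (0, 1.2929) (2.8411, 6.4309) (3.8182, 20.7619)]
9. shoelace: 55.359

Area of P3's cell: 55.3590 (4 vertices)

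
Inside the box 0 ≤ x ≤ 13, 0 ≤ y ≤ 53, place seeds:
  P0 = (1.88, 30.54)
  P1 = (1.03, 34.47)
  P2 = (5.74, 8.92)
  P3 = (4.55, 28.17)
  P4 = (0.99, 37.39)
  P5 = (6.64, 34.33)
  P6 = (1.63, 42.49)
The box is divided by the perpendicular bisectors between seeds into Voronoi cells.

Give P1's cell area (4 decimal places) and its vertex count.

Area of P1's cell: 12.8057 (4 vertices)

1. box [0,13]×[0,53]: [(0, 0) (13, 0) (13, 53) (0, 53)]
2. ⊥bis P1·P0 via (1.455,32.505): [(0, 32.1903) (13, 35.002) (13, 53) (0, 53)]  |A|=252.2499
3. ⊥bis P1·P2 via (3.385,21.695): [(0, 32.1903) (13, 35.002) (13, 53) (0, 53)]  |A|=252.2499
4. ⊥bis P1·P3 via (2.79,31.32): [(0, 32.1903) (7.0936, 33.7245) (13, 37.0246) (13, 53) (0, 53)]  |A|=246.2767
5. ⊥bis P1·P4 via (1.01,35.93): [(0, 35.9162) (0, 32.1903) (7.0936, 33.7245) (11.293, 36.0709)]  |A|=26.1385
6. ⊥bis P1·P5 via (3.835,34.4): [(3.8742, 35.9692) (0, 35.9162) (0, 32.1903) (3.8004, 33.0123)]  |A|=12.8057
7. ⊥bis P1·P6 via (1.33,38.48): [(3.8742, 35.9692) (0, 35.9162) (0, 32.1903) (3.8004, 33.0123)]  |A|=12.8057
8. canonical 4-gon: [(3.8742, 35.9692) (0, 35.9162) (0, 32.1903) (3.8004, 33.0123)]
9. shoelace: 12.8057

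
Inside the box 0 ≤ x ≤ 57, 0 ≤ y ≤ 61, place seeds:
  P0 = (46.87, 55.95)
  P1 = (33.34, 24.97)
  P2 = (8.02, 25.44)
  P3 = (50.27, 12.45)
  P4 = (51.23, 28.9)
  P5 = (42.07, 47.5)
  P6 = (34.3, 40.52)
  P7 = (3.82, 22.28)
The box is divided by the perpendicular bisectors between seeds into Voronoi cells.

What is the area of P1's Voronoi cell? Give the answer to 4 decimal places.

Area of P1's cell: 577.7593

1. box [0,57]×[0,61]: [(0, 0) (57, 0) (57, 61) (0, 61)]
2. ⊥bis P1·P0 via (40.105,40.46): [(0, 57.9752) (0, 0) (57, 0) (57, 33.0814)]  |A|=2595.1126
3. ⊥bis P1·P2 via (20.68,25.205): [(21.1171, 48.7526) (20.2121, 0) (57, 0) (57, 33.0814)]  |A|=1490.281
4. ⊥bis P1·P3 via (41.805,18.71): [(53.5478, 34.5891) (21.1171, 48.7526) (20.2121, 0) (27.9687, 0)]  |A|=931.0961
5. ⊥bis P1·P4 via (42.285,26.935): [(43.5681, 21.0941) (39.2299, 40.8422) (21.1171, 48.7526) (20.2121, 0) (27.9687, 0)]  |A|=803.2844
6. ⊥bis P1·P5 via (37.705,36.235): [(43.5681, 21.0941) (40.4781, 35.1605) (21.0049, 42.706) (20.2121, 0) (27.9687, 0)]  |A|=697.4683
7. ⊥bis P1·P6 via (33.82,32.745): [(43.5681, 21.0941) (41.1075, 32.2951) (20.8348, 33.5467) (20.2121, 0) (27.9687, 0)]  |A|=578.9951
8. ⊥bis P1·P7 via (18.58,23.625): [(43.5681, 21.0941) (41.1075, 32.2951) (20.8348, 33.5467) (20.3003, 4.747) (20.7328, 0) (27.9687, 0)]  |A|=577.7593
9. canonical 6-gon: [(43.5681, 21.0941) (41.1075, 32.2951) (20.8348, 33.5467) (20.3003, 4.747) (20.7328, 0) (27.9687, 0)]
10. shoelace: 577.7593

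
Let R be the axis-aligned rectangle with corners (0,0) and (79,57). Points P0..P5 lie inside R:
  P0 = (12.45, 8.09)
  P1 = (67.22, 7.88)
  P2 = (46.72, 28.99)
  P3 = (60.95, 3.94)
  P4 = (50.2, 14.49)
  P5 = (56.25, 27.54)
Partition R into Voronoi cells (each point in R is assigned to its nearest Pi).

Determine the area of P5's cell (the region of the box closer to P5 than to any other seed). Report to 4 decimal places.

1. box [0,79]×[0,57]: [(0, 0) (79, 0) (79, 57) (0, 57)]
2. ⊥bis P5·P0 via (34.35,17.815): [(42.261, 0) (79, 0) (79, 57) (16.9494, 57)]  |A|=2815.5049
3. ⊥bis P5·P1 via (61.735,17.71): [(39.8254, 5.4848) (79, 27.3436) (79, 57) (16.9494, 57)]  |A|=2179.165
4. ⊥bis P5·P2 via (51.485,28.265): [(48.7791, 10.4808) (79, 27.3436) (79, 57) (55.8571, 57)]  |A|=986.4164
5. ⊥bis P5·P3 via (58.6,15.74): [(49.2974, 13.8874) (57.9849, 15.6175) (79, 27.3436) (79, 57) (55.8571, 57)]  |A|=972.0676
6. ⊥bis P5·P4 via (53.225,21.015): [(50.5692, 22.2462) (61.1083, 17.3603) (79, 27.3436) (79, 57) (55.8571, 57)]  |A|=920.0451
7. canonical 5-gon: [(50.5692, 22.2462) (61.1083, 17.3603) (79, 27.3436) (79, 57) (55.8571, 57)]
8. shoelace: 920.0451

Area of P5's cell: 920.0451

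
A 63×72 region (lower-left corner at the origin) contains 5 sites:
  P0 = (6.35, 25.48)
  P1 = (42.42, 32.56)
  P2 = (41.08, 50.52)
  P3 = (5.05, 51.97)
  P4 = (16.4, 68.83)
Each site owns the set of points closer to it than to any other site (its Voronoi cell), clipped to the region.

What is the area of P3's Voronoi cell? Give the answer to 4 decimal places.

Area of P3's cell: 477.9866

1. box [0,63]×[0,72]: [(0, 0) (63, 0) (63, 72) (0, 72)]
2. ⊥bis P3·P0 via (5.7,38.725): [(0, 38.4453) (63, 41.537) (63, 72) (0, 72)]  |A|=2016.5583
3. ⊥bis P3·P1 via (23.735,42.265): [(0, 38.4453) (22.32, 39.5406) (39.1794, 72) (0, 72)]  |A|=1010.3391
4. ⊥bis P3·P2 via (23.065,51.245): [(0, 38.4453) (22.32, 39.5406) (22.617, 40.1125) (23.9003, 72) (0, 72)]  |A|=766.7327
5. ⊥bis P3·P4 via (10.725,60.4): [(0, 67.62) (0, 38.4453) (22.32, 39.5406) (22.617, 40.1125) (23.0982, 52.0705)]  |A|=477.9866
6. canonical 5-gon: [(0, 67.62) (0, 38.4453) (22.32, 39.5406) (22.617, 40.1125) (23.0982, 52.0705)]
7. shoelace: 477.9866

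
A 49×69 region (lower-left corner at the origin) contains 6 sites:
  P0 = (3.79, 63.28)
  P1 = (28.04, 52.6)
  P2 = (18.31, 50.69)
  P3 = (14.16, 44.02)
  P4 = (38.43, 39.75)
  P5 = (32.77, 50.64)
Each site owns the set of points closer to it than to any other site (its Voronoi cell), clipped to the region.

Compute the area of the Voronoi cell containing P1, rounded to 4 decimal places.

1. box [0,49]×[0,69]: [(0, 0) (49, 0) (49, 69) (0, 69)]
2. ⊥bis P1·P0 via (15.915,57.94): [(0, 21.8034) (0, 0) (49, 0) (49, 69) (20.786, 69)]  |A|=2890.4868
3. ⊥bis P1·P2 via (23.175,51.645): [(20.082, 67.4016) (33.3129, 0) (49, 0) (49, 69) (20.786, 69)]  |A|=1548.8876
4. ⊥bis P1·P3 via (21.1,48.31): [(20.082, 67.4016) (25.0998, 41.8394) (49, 3.1757) (49, 69) (20.786, 69)]  |A|=1182.7683
5. ⊥bis P1·P4 via (33.235,46.175): [(20.082, 67.4016) (25.0998, 41.8394) (26.024, 40.3444) (49, 58.922) (49, 69) (20.786, 69)]  |A|=542.3546
6. ⊥bis P1·P5 via (30.405,51.62): [(20.082, 67.4016) (25.0998, 41.8394) (25.8496, 40.6265) (37.6069, 69) (20.786, 69)]  |A|=259.207
7. canonical 5-gon: [(20.082, 67.4016) (25.0998, 41.8394) (25.8496, 40.6265) (37.6069, 69) (20.786, 69)]
8. shoelace: 259.207

Area of P1's cell: 259.2070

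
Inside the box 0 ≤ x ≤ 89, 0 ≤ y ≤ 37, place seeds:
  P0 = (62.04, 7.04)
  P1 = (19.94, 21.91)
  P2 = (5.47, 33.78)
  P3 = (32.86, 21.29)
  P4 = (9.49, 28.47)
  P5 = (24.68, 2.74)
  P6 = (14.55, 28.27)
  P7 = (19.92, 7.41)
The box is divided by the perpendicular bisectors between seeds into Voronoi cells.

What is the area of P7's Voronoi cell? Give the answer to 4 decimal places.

Area of P7's cell: 335.4852

1. box [0,89]×[0,37]: [(0, 0) (89, 0) (89, 37) (0, 37)]
2. ⊥bis P7·P0 via (40.98,7.225): [(0, 0) (40.9165, 0) (41.2416, 37) (0, 37)]  |A|=1519.9246
3. ⊥bis P7·P1 via (19.93,14.66): [(0, 14.6875) (0, 0) (40.9165, 0) (41.0451, 14.6309)]  |A|=600.7468
4. ⊥bis P7·P2 via (12.695,20.595): [(1.9095, 14.6849) (0, 13.6385) (0, 0) (40.9165, 0) (41.0451, 14.6309)]  |A|=599.7453
5. ⊥bis P7·P3 via (26.39,14.35): [(26.0666, 14.6515) (1.9095, 14.6849) (0, 13.6385) (0, 0) (40.9165, 0) (40.9236, 0.8007)]  |A|=496.1663
6. ⊥bis P7·P4 via (14.705,17.94): [(26.0666, 14.6515) (8.115, 14.6763) (0, 10.6573) (0, 0) (40.9165, 0) (40.9236, 0.8007)]  |A|=480.8154
7. ⊥bis P7·P5 via (22.3,5.075): [(29.0065, 11.9107) (26.0666, 14.6515) (8.115, 14.6763) (0, 10.6573) (0, 0) (17.321, 0)]  |A|=335.4852
8. ⊥bis P7·P6 via (17.235,17.84): [(29.0065, 11.9107) (26.0666, 14.6515) (8.115, 14.6763) (0, 10.6573) (0, 0) (17.321, 0)]  |A|=335.4852
9. canonical 6-gon: [(29.0065, 11.9107) (26.0666, 14.6515) (8.115, 14.6763) (0, 10.6573) (0, 0) (17.321, 0)]
10. shoelace: 335.4852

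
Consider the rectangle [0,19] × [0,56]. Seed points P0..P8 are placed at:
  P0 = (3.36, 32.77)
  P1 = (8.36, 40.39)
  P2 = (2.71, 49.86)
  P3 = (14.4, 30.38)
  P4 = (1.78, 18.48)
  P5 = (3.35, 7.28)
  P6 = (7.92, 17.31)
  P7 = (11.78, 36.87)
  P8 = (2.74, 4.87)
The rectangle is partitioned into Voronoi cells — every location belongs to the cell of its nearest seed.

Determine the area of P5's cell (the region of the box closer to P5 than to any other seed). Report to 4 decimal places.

1. box [0,19]×[0,56]: [(0, 0) (19, 0) (19, 56) (0, 56)]
2. ⊥bis P5·P0 via (3.355,20.025): [(0, 20.0263) (0, 0) (19, 0) (19, 20.0189)]  |A|=380.4292
3. ⊥bis P5·P1 via (5.855,23.835): [(0, 20.0263) (0, 0) (19, 0) (19, 20.0189)]  |A|=380.4292
4. ⊥bis P5·P2 via (3.03,28.57): [(0, 20.0263) (0, 0) (19, 0) (19, 20.0189)]  |A|=380.4292
5. ⊥bis P5·P3 via (8.875,18.83): [(6.3793, 20.0238) (0, 20.0263) (0, 0) (19, 0) (19, 13.9867)]  |A|=342.364
6. ⊥bis P5·P4 via (2.565,12.88): [(17.0645, 14.9125) (0, 12.5204) (0, 0) (19, 0) (19, 13.9867)]  |A|=262.0321
7. ⊥bis P5·P6 via (5.635,12.295): [(3.9309, 13.0715) (0, 12.5204) (0, 0) (19, 0) (19, 6.2055)]  |A|=195.5425
8. ⊥bis P5·P7 via (7.565,22.075): [(3.9309, 13.0715) (0, 12.5204) (0, 0) (19, 0) (19, 6.2055)]  |A|=195.5425
9. ⊥bis P5·P8 via (3.045,6.075): [(3.9309, 13.0715) (0, 12.5204) (0, 6.8457) (19, 2.0366) (19, 6.2055)]  |A|=111.1604
10. canonical 5-gon: [(3.9309, 13.0715) (0, 12.5204) (0, 6.8457) (19, 2.0366) (19, 6.2055)]
11. shoelace: 111.1604

Area of P5's cell: 111.1604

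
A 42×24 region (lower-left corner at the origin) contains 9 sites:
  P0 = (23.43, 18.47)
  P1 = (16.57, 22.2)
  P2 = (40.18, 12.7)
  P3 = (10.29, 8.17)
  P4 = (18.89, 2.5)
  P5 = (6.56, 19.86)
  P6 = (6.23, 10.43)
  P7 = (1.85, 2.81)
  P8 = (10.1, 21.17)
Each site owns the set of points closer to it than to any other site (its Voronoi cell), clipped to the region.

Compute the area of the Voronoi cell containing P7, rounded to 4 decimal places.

Area of P7's cell: 53.2598

1. box [0,42]×[0,24]: [(0, 0) (42, 0) (42, 24) (0, 24)]
2. ⊥bis P7·P0 via (12.64,10.64): [(0, 0) (20.3611, 0) (2.945, 24) (0, 24)]  |A|=279.6741
3. ⊥bis P7·P1 via (9.21,12.505): [(0, 19.4968) (0, 0) (20.3611, 0) (13.8339, 8.9947)]  |A|=226.4302
4. ⊥bis P7·P2 via (21.015,7.755): [(0, 19.4968) (0, 0) (20.3611, 0) (13.8339, 8.9947)]  |A|=226.4302
5. ⊥bis P7·P3 via (6.07,5.49): [(0, 15.048) (0, 0) (9.5565, 0)]  |A|=71.9033
6. ⊥bis P7·P4 via (10.37,2.655): [(0, 15.048) (0, 0) (9.5565, 0)]  |A|=71.9033
7. ⊥bis P7·P5 via (4.205,11.335): [(1.965, 11.9538) (0, 12.4966) (0, 0) (9.5565, 0)]  |A|=69.3966
8. ⊥bis P7·P6 via (4.04,6.62): [(6.1069, 5.432) (0, 8.9422) (0, 0) (9.5565, 0)]  |A|=53.2598
9. ⊥bis P7·P8 via (5.975,11.99): [(6.1069, 5.432) (0, 8.9422) (0, 0) (9.5565, 0)]  |A|=53.2598
10. canonical 4-gon: [(6.1069, 5.432) (0, 8.9422) (0, 0) (9.5565, 0)]
11. shoelace: 53.2598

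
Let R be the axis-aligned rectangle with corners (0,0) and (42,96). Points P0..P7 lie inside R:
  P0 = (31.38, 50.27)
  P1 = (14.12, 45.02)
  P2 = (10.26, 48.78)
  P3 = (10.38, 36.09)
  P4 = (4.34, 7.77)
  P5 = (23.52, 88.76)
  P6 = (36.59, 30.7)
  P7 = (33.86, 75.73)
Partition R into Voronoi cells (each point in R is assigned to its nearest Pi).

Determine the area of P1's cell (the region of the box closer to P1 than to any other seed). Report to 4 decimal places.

1. box [0,42]×[0,96]: [(0, 0) (42, 0) (42, 96) (0, 96)]
2. ⊥bis P1·P0 via (22.75,47.645): [(0, 0) (37.2423, 0) (8.0418, 96) (0, 96)]  |A|=2173.6338
3. ⊥bis P1·P2 via (12.19,46.9): [(0, 34.3858) (0, 0) (37.2423, 0) (20.4099, 55.3385)]  |A|=1381.3694
4. ⊥bis P1·P3 via (12.25,40.555): [(7.8176, 42.4113) (26.7543, 34.4804) (20.4099, 55.3385)]  |A|=172.3325
5. ⊥bis P1·P4 via (9.23,26.395): [(7.8176, 42.4113) (26.7543, 34.4804) (20.4099, 55.3385)]  |A|=172.3325
6. ⊥bis P1·P5 via (18.82,66.89): [(7.8176, 42.4113) (26.7543, 34.4804) (20.4099, 55.3385)]  |A|=172.3325
7. ⊥bis P1·P6 via (25.355,37.86): [(7.8176, 42.4113) (23.9498, 35.655) (25.6064, 38.2544) (20.4099, 55.3385)]  |A|=167.7146
8. ⊥bis P1·P7 via (23.99,60.375): [(7.8176, 42.4113) (23.9498, 35.655) (25.6064, 38.2544) (20.4099, 55.3385)]  |A|=167.7146
9. canonical 4-gon: [(7.8176, 42.4113) (23.9498, 35.655) (25.6064, 38.2544) (20.4099, 55.3385)]
10. shoelace: 167.7146

Area of P1's cell: 167.7146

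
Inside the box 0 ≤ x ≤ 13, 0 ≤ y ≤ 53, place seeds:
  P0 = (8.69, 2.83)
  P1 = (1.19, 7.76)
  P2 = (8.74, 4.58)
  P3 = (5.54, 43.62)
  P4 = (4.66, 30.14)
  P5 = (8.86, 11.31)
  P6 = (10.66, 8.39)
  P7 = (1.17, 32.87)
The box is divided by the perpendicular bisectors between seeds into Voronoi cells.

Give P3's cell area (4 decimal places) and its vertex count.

1. box [0,13]×[0,53]: [(0, 0) (13, 0) (13, 53) (0, 53)]
2. ⊥bis P3·P0 via (7.115,23.225): [(0, 22.6755) (13, 23.6795) (13, 53) (0, 53)]  |A|=387.6924
3. ⊥bis P3·P1 via (3.365,25.69): [(0, 26.0982) (13, 24.5212) (13, 53) (0, 53)]  |A|=359.9738
4. ⊥bis P3·P2 via (7.14,24.1): [(0, 26.0982) (12.7092, 24.5565) (13, 24.5803) (13, 53) (0, 53)]  |A|=359.9652
5. ⊥bis P3·P4 via (5.1,36.88): [(0, 37.2129) (13, 36.3643) (13, 53) (0, 53)]  |A|=210.7481
6. ⊥bis P3·P5 via (7.2,27.465): [(0, 37.2129) (13, 36.3643) (13, 53) (0, 53)]  |A|=210.7481
7. ⊥bis P3·P6 via (8.1,26.005): [(0, 37.2129) (13, 36.3643) (13, 53) (0, 53)]  |A|=210.7481
8. ⊥bis P3·P7 via (3.355,38.245): [(0, 39.6088) (7.0214, 36.7546) (13, 36.3643) (13, 53) (0, 53)]  |A|=202.3368
9. canonical 5-gon: [(0, 39.6088) (7.0214, 36.7546) (13, 36.3643) (13, 53) (0, 53)]
10. shoelace: 202.3368

Area of P3's cell: 202.3368 (5 vertices)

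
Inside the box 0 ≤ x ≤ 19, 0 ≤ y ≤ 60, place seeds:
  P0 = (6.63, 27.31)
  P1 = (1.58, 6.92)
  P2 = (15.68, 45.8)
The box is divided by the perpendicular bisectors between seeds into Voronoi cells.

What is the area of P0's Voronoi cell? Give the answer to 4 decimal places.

Area of P0's cell: 410.1383

1. box [0,19]×[0,60]: [(0, 0) (19, 0) (19, 60) (0, 60)]
2. ⊥bis P0·P1 via (4.105,17.115): [(0, 18.1317) (19, 13.4259) (19, 60) (0, 60)]  |A|=840.2025
3. ⊥bis P0·P2 via (11.155,36.555): [(0, 42.0149) (0, 18.1317) (19, 13.4259) (19, 32.7152)]  |A|=410.1383
4. canonical 4-gon: [(0, 42.0149) (0, 18.1317) (19, 13.4259) (19, 32.7152)]
5. shoelace: 410.1383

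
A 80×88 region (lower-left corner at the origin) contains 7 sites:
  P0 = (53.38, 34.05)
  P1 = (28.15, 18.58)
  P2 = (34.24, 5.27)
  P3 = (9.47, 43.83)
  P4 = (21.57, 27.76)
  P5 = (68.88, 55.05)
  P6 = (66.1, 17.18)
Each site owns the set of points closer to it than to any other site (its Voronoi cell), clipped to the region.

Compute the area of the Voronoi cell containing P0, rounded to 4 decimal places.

Area of P0's cell: 899.6589

1. box [0,80]×[0,88]: [(0, 0) (80, 0) (80, 88) (0, 88)]
2. ⊥bis P0·P1 via (40.765,26.315): [(56.9003, 0) (80, 0) (80, 88) (2.9423, 88)]  |A|=4406.927
3. ⊥bis P0·P2 via (43.81,19.66): [(45.5586, 18.4971) (73.3719, 0) (80, 0) (80, 88) (2.9423, 88)]  |A|=4254.5885
4. ⊥bis P0·P3 via (31.425,38.94): [(31.851, 40.8528) (45.5586, 18.4971) (73.3719, 0) (80, 0) (80, 88) (42.3521, 88)]  |A|=3325.5582
5. ⊥bis P0·P4 via (37.475,30.905): [(33.7882, 49.5501) (37.2486, 32.0499) (45.5586, 18.4971) (73.3719, 0) (80, 0) (80, 88) (42.3521, 88)]  |A|=3293.5595
6. ⊥bis P0·P5 via (61.13,44.55): [(36.692, 62.5876) (33.7882, 49.5501) (37.2486, 32.0499) (45.5586, 18.4971) (73.3719, 0) (80, 0) (80, 30.6221)]  |A|=1572.7363
7. ⊥bis P0·P6 via (59.74,25.615): [(73.1178, 35.7019) (36.692, 62.5876) (33.7882, 49.5501) (37.2486, 32.0499) (45.5586, 18.4971) (48.0778, 16.8217)]  |A|=899.6589
8. canonical 6-gon: [(73.1178, 35.7019) (36.692, 62.5876) (33.7882, 49.5501) (37.2486, 32.0499) (45.5586, 18.4971) (48.0778, 16.8217)]
9. shoelace: 899.6589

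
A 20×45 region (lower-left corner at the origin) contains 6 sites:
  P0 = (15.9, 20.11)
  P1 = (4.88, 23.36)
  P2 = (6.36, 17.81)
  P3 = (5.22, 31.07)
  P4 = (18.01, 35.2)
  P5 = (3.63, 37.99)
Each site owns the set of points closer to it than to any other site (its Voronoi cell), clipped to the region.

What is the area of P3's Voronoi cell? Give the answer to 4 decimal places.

1. box [0,20]×[0,45]: [(0, 0) (20, 0) (20, 45) (0, 45)]
2. ⊥bis P3·P0 via (10.56,25.59): [(0, 15.2998) (20, 34.7888) (20, 45) (0, 45)]  |A|=399.1139
3. ⊥bis P3·P1 via (5.05,27.215): [(0, 27.4377) (11.9168, 26.9122) (20, 34.7888) (20, 45) (0, 45)]  |A|=326.791
4. ⊥bis P3·P2 via (5.79,24.44): [(0, 27.4377) (11.9168, 26.9122) (20, 34.7888) (20, 45) (0, 45)]  |A|=326.791
5. ⊥bis P3·P4 via (11.615,33.135): [(0, 27.4377) (11.9168, 26.9122) (13.2157, 28.1779) (7.7837, 45) (0, 45)]  |A|=189.401
6. ⊥bis P3·P5 via (4.425,34.53): [(0, 33.5133) (0, 27.4377) (11.9168, 26.9122) (13.2157, 28.1779) (10.699, 35.9716)]  |A|=92.8153
7. canonical 5-gon: [(0, 33.5133) (0, 27.4377) (11.9168, 26.9122) (13.2157, 28.1779) (10.699, 35.9716)]
8. shoelace: 92.8153

Area of P3's cell: 92.8153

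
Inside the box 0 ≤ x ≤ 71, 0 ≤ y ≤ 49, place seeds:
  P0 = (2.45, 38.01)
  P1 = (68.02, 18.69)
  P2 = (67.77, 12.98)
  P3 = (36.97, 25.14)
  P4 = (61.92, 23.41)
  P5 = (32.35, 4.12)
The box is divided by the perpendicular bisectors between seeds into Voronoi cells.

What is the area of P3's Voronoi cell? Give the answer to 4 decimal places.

1. box [0,71]×[0,49]: [(0, 0) (71, 0) (71, 49) (0, 49)]
2. ⊥bis P3·P0 via (19.71,31.575): [(7.938, 0) (71, 0) (71, 49) (26.2065, 49)]  |A|=2642.4599
3. ⊥bis P3·P1 via (52.495,21.915): [(7.938, 0) (47.9426, 0) (58.1214, 49) (26.2065, 49)]  |A|=1762.027
4. ⊥bis P3·P2 via (52.37,19.06): [(7.938, 0) (44.845, 0) (51.3822, 16.558) (58.1214, 49) (26.2065, 49)]  |A|=1736.382
5. ⊥bis P3·P4 via (49.445,24.275): [(7.938, 0) (44.845, 0) (48.3832, 8.9619) (51.1594, 49) (26.2065, 49)]  |A|=1573.9594
6. ⊥bis P3·P5 via (34.66,14.63): [(15.0032, 18.9504) (48.5643, 11.574) (51.1594, 49) (26.2065, 49)]  |A|=1012.5136
7. canonical 4-gon: [(15.0032, 18.9504) (48.5643, 11.574) (51.1594, 49) (26.2065, 49)]
8. shoelace: 1012.5136

Area of P3's cell: 1012.5136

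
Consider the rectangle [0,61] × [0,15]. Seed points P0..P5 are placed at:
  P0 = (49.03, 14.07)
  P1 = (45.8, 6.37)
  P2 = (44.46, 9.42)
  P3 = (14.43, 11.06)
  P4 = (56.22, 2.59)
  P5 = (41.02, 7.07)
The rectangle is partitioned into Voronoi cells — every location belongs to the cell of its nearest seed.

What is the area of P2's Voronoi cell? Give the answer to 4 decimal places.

1. box [0,61]×[0,15]: [(0, 0) (61, 0) (61, 15) (0, 15)]
2. ⊥bis P2·P0 via (46.745,11.745): [(0, 0) (58.6956, 0) (43.433, 15) (0, 15)]  |A|=765.9647
3. ⊥bis P2·P1 via (45.13,7.895): [(0, 0) (27.16, 0) (48.9533, 9.5747) (43.433, 15) (0, 15)]  |A|=614.9924
4. ⊥bis P2·P3 via (29.445,10.24): [(28.9282, 0.7768) (48.9533, 9.5747) (43.433, 15) (29.705, 15)]  |A|=176.2323
5. ⊥bis P2·P4 via (50.34,6.005): [(28.9282, 0.7768) (48.9533, 9.5747) (43.433, 15) (29.705, 15)]  |A|=176.2323
6. ⊥bis P2·P5 via (42.74,8.245): [(43.4756, 7.1682) (48.9533, 9.5747) (43.433, 15) (38.1254, 15)]  |A|=42.2855
7. canonical 4-gon: [(43.4756, 7.1682) (48.9533, 9.5747) (43.433, 15) (38.1254, 15)]
8. shoelace: 42.2855

Area of P2's cell: 42.2855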